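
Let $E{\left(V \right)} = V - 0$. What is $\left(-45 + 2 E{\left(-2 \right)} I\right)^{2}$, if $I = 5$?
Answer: $4225$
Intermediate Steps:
$E{\left(V \right)} = V$ ($E{\left(V \right)} = V + 0 = V$)
$\left(-45 + 2 E{\left(-2 \right)} I\right)^{2} = \left(-45 + 2 \left(-2\right) 5\right)^{2} = \left(-45 - 20\right)^{2} = \left(-65\right)^{2} = 4225$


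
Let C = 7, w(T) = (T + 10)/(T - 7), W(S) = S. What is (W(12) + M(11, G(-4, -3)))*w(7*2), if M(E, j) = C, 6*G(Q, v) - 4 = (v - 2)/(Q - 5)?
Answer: 456/7 ≈ 65.143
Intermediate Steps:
G(Q, v) = ⅔ + (-2 + v)/(6*(-5 + Q)) (G(Q, v) = ⅔ + ((v - 2)/(Q - 5))/6 = ⅔ + ((-2 + v)/(-5 + Q))/6 = ⅔ + (-2 + v)/(6*(-5 + Q)))
w(T) = (10 + T)/(-7 + T)
M(E, j) = 7
(W(12) + M(11, G(-4, -3)))*w(7*2) = (12 + 7)*((10 + 7*2)/(-7 + 7*2)) = 19*((10 + 14)/(-7 + 14)) = 19*(24/7) = 456/7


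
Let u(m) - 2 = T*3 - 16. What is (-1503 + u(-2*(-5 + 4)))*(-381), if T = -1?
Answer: 579120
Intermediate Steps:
u(m) = -17 (u(m) = 2 + (-1*3 - 16) = 2 + (-3 - 16) = 2 - 19 = -17)
(-1503 + u(-2*(-5 + 4)))*(-381) = (-1503 - 17)*(-381) = -1520*(-381) = 579120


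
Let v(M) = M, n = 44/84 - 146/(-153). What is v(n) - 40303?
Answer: -43162930/1071 ≈ -40302.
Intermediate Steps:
n = 1583/1071 (n = 44*(1/84) - 146*(-1/153) = 11/21 + 146/153 = 1583/1071 ≈ 1.4781)
v(n) - 40303 = 1583/1071 - 40303 = -43162930/1071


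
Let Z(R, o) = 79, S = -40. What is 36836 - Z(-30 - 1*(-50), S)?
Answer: 36757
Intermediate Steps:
36836 - Z(-30 - 1*(-50), S) = 36836 - 1*79 = 36836 - 79 = 36757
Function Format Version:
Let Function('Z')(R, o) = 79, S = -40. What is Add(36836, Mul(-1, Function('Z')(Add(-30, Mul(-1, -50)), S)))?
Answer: 36757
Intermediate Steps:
Add(36836, Mul(-1, Function('Z')(Add(-30, Mul(-1, -50)), S))) = Add(36836, Mul(-1, 79)) = Add(36836, -79) = 36757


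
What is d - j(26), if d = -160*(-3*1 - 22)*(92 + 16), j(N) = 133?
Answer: 431867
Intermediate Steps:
d = 432000 (d = -160*(-3 - 22)*108 = -(-4000)*108 = -160*(-2700) = 432000)
d - j(26) = 432000 - 1*133 = 432000 - 133 = 431867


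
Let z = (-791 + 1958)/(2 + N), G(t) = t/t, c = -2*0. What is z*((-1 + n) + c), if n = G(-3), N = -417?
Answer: 0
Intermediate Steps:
c = 0
G(t) = 1
n = 1
z = -1167/415 (z = (-791 + 1958)/(2 - 417) = 1167/(-415) = 1167*(-1/415) = -1167/415 ≈ -2.8120)
z*((-1 + n) + c) = -1167*((-1 + 1) + 0)/415 = -1167*(0 + 0)/415 = -1167/415*0 = 0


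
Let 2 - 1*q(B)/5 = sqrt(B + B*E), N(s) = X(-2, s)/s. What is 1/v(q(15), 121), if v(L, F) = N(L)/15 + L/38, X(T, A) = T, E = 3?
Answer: -7508325/27334861 - 7454175*sqrt(15)/27334861 ≈ -1.3308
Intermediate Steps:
N(s) = -2/s
q(B) = 10 - 10*sqrt(B) (q(B) = 10 - 5*sqrt(B + B*3) = 10 - 5*sqrt(B + 3*B) = 10 - 5*2*sqrt(B) = 10 - 10*sqrt(B))
v(L, F) = -2/(15*L) + L/38 (v(L, F) = -2/L/15 + L/38 = -2/L*(1/15) + L*(1/38) = -2/(15*L) + L/38)
1/v(q(15), 121) = 1/(-2/(15*(10 - 10*sqrt(15))) + (10 - 10*sqrt(15))/38) = 1/(-2/(15*(10 - 10*sqrt(15))) + (5/19 - 5*sqrt(15)/19)) = 1/(5/19 - 5*sqrt(15)/19 - 2/(15*(10 - 10*sqrt(15))))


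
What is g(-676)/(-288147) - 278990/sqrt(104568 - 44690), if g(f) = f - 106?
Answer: 782/288147 - 139495*sqrt(1222)/4277 ≈ -1140.1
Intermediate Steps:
g(f) = -106 + f
g(-676)/(-288147) - 278990/sqrt(104568 - 44690) = (-106 - 676)/(-288147) - 278990/sqrt(104568 - 44690) = -782*(-1/288147) - 278990*sqrt(1222)/8554 = 782/288147 - 278990*sqrt(1222)/8554 = 782/288147 - 139495*sqrt(1222)/4277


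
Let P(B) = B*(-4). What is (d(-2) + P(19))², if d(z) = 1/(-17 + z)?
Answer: 2088025/361 ≈ 5784.0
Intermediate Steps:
P(B) = -4*B
(d(-2) + P(19))² = (1/(-17 - 2) - 4*19)² = (1/(-19) - 76)² = (-1/19 - 76)² = (-1445/19)² = 2088025/361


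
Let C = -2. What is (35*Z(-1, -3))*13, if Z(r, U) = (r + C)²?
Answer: 4095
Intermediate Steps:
Z(r, U) = (-2 + r)² (Z(r, U) = (r - 2)² = (-2 + r)²)
(35*Z(-1, -3))*13 = (35*(-2 - 1)²)*13 = (35*(-3)²)*13 = (35*9)*13 = 315*13 = 4095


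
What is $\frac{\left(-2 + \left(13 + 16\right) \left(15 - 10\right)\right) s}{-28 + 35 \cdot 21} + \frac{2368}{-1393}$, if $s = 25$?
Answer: $\frac{472257}{140693} \approx 3.3566$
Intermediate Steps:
$\frac{\left(-2 + \left(13 + 16\right) \left(15 - 10\right)\right) s}{-28 + 35 \cdot 21} + \frac{2368}{-1393} = \frac{\left(-2 + \left(13 + 16\right) \left(15 - 10\right)\right) 25}{-28 + 35 \cdot 21} + \frac{2368}{-1393} = \frac{\left(-2 + 29 \cdot 5\right) 25}{-28 + 735} + 2368 \left(- \frac{1}{1393}\right) = \frac{\left(-2 + 145\right) 25}{707} - \frac{2368}{1393} = 143 \cdot 25 \cdot \frac{1}{707} - \frac{2368}{1393} = 3575 \cdot \frac{1}{707} - \frac{2368}{1393} = \frac{3575}{707} - \frac{2368}{1393} = \frac{472257}{140693}$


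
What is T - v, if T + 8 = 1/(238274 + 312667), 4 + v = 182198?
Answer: -100382552081/550941 ≈ -1.8220e+5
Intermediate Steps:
v = 182194 (v = -4 + 182198 = 182194)
T = -4407527/550941 (T = -8 + 1/(238274 + 312667) = -8 + 1/550941 = -4407527/550941 ≈ -8.0000)
T - v = -4407527/550941 - 1*182194 = -4407527/550941 - 182194 = -100382552081/550941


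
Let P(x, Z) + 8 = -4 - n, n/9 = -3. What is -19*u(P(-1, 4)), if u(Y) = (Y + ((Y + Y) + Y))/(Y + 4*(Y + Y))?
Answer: -76/9 ≈ -8.4444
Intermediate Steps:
n = -27 (n = 9*(-3) = -27)
P(x, Z) = 15 (P(x, Z) = -8 + (-4 - 1*(-27)) = -8 + (-4 + 27) = -8 + 23 = 15)
u(Y) = 4/9 (u(Y) = (Y + (2*Y + Y))/(Y + 4*(2*Y)) = (Y + 3*Y)/(Y + 8*Y) = (4*Y)/((9*Y)) = (4*Y)*(1/(9*Y)) = 4/9)
-19*u(P(-1, 4)) = -19*4/9 = -76/9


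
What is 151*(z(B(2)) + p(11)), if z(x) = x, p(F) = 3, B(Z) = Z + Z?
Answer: 1057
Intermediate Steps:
B(Z) = 2*Z
151*(z(B(2)) + p(11)) = 151*(2*2 + 3) = 151*(4 + 3) = 151*7 = 1057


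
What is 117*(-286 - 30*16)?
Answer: -89622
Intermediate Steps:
117*(-286 - 30*16) = 117*(-286 - 480) = 117*(-766) = -89622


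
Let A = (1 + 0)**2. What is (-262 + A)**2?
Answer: 68121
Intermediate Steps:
A = 1 (A = 1**2 = 1)
(-262 + A)**2 = (-262 + 1)**2 = (-261)**2 = 68121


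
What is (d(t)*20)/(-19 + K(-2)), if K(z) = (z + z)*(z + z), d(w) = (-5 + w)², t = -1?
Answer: -240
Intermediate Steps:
K(z) = 4*z² (K(z) = (2*z)*(2*z) = 4*z²)
(d(t)*20)/(-19 + K(-2)) = ((-5 - 1)²*20)/(-19 + 4*(-2)²) = ((-6)²*20)/(-19 + 4*4) = (36*20)/(-19 + 16) = 720/(-3) = 720*(-⅓) = -240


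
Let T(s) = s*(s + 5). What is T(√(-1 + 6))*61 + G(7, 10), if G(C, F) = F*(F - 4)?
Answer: 365 + 305*√5 ≈ 1047.0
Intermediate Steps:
G(C, F) = F*(-4 + F)
T(s) = s*(5 + s)
T(√(-1 + 6))*61 + G(7, 10) = (√(-1 + 6)*(5 + √(-1 + 6)))*61 + 10*(-4 + 10) = (√5*(5 + √5))*61 + 10*6 = 61*√5*(5 + √5) + 60 = 60 + 61*√5*(5 + √5)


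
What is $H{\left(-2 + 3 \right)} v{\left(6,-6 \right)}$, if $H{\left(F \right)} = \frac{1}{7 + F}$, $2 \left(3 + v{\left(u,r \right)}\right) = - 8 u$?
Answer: $- \frac{27}{8} \approx -3.375$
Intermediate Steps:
$v{\left(u,r \right)} = -3 - 4 u$ ($v{\left(u,r \right)} = -3 + \frac{\left(-8\right) u}{2} = -3 - 4 u$)
$H{\left(-2 + 3 \right)} v{\left(6,-6 \right)} = \frac{-3 - 24}{7 + \left(-2 + 3\right)} = \frac{-3 - 24}{7 + 1} = \frac{1}{8} \left(-27\right) = - \frac{27}{8}$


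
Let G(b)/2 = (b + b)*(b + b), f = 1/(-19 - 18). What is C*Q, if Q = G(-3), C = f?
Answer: -72/37 ≈ -1.9459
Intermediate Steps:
f = -1/37 (f = 1/(-37) = -1/37 ≈ -0.027027)
G(b) = 8*b² (G(b) = 2*((b + b)*(b + b)) = 2*((2*b)*(2*b)) = 2*(4*b²) = 8*b²)
C = -1/37 ≈ -0.027027
Q = 72 (Q = 8*(-3)² = 8*9 = 72)
C*Q = -1/37*72 = -72/37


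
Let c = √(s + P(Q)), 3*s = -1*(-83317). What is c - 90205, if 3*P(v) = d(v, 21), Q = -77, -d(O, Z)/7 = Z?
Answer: -90205 + √249510/3 ≈ -90039.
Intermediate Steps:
d(O, Z) = -7*Z
P(v) = -49 (P(v) = (-7*21)/3 = (⅓)*(-147) = -49)
s = 83317/3 (s = (-1*(-83317))/3 = (⅓)*83317 = 83317/3 ≈ 27772.)
c = √249510/3 (c = √(83317/3 - 49) = √(83170/3) = √249510/3 ≈ 166.50)
c - 90205 = √249510/3 - 90205 = -90205 + √249510/3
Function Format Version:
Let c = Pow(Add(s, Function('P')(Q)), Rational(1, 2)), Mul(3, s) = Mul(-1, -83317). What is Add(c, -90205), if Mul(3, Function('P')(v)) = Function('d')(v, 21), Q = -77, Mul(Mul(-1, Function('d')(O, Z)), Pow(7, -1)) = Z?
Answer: Add(-90205, Mul(Rational(1, 3), Pow(249510, Rational(1, 2)))) ≈ -90039.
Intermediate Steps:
Function('d')(O, Z) = Mul(-7, Z)
Function('P')(v) = -49 (Function('P')(v) = Mul(Rational(1, 3), Mul(-7, 21)) = Mul(Rational(1, 3), -147) = -49)
s = Rational(83317, 3) (s = Mul(Rational(1, 3), Mul(-1, -83317)) = Mul(Rational(1, 3), 83317) = Rational(83317, 3) ≈ 27772.)
c = Mul(Rational(1, 3), Pow(249510, Rational(1, 2))) (c = Pow(Add(Rational(83317, 3), -49), Rational(1, 2)) = Pow(Rational(83170, 3), Rational(1, 2)) = Mul(Rational(1, 3), Pow(249510, Rational(1, 2))) ≈ 166.50)
Add(c, -90205) = Add(Mul(Rational(1, 3), Pow(249510, Rational(1, 2))), -90205) = Add(-90205, Mul(Rational(1, 3), Pow(249510, Rational(1, 2))))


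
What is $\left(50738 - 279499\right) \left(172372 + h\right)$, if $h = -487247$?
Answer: $72031119875$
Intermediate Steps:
$\left(50738 - 279499\right) \left(172372 + h\right) = \left(50738 - 279499\right) \left(172372 - 487247\right) = \left(-228761\right) \left(-314875\right) = 72031119875$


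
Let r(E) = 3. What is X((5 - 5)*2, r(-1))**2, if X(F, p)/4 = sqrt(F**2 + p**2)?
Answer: 144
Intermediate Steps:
X(F, p) = 4*sqrt(F**2 + p**2)
X((5 - 5)*2, r(-1))**2 = (4*sqrt(((5 - 5)*2)**2 + 3**2))**2 = (4*sqrt((0*2)**2 + 9))**2 = (4*sqrt(0**2 + 9))**2 = (4*sqrt(0 + 9))**2 = (4*sqrt(9))**2 = (4*3)**2 = 12**2 = 144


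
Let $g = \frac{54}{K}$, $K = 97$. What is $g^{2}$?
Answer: $\frac{2916}{9409} \approx 0.30992$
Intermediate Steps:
$g = \frac{54}{97} \approx 0.5567$
$g^{2} = \left(\frac{54}{97}\right)^{2} = \frac{2916}{9409}$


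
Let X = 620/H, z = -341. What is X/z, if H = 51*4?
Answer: -5/561 ≈ -0.0089127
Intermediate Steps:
H = 204
X = 155/51 (X = 620/204 = 620*(1/204) = 155/51 ≈ 3.0392)
X/z = (155/51)/(-341) = (155/51)*(-1/341) = -5/561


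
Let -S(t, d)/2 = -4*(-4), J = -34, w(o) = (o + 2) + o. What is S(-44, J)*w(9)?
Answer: -640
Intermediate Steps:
w(o) = 2 + 2*o (w(o) = (2 + o) + o = 2 + 2*o)
S(t, d) = -32 (S(t, d) = -(-8)*(-4) = -2*16 = -32)
S(-44, J)*w(9) = -32*(2 + 2*9) = -32*(2 + 18) = -32*20 = -640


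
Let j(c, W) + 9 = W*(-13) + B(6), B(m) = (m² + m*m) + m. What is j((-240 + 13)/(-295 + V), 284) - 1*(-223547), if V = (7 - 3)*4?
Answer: 219924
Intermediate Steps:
B(m) = m + 2*m² (B(m) = (m² + m²) + m = 2*m² + m = m + 2*m²)
V = 16 (V = 4*4 = 16)
j(c, W) = 69 - 13*W (j(c, W) = -9 + (W*(-13) + 6*(1 + 2*6)) = -9 + (-13*W + 6*(1 + 12)) = -9 + (-13*W + 6*13) = -9 + (-13*W + 78) = -9 + (78 - 13*W) = 69 - 13*W)
j((-240 + 13)/(-295 + V), 284) - 1*(-223547) = (69 - 13*284) - 1*(-223547) = (69 - 3692) + 223547 = -3623 + 223547 = 219924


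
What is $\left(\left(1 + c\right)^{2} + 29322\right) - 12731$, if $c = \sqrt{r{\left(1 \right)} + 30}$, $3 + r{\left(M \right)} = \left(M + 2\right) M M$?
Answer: $16622 + 2 \sqrt{30} \approx 16633.0$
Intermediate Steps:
$r{\left(M \right)} = -3 + M^{2} \left(2 + M\right)$ ($r{\left(M \right)} = -3 + \left(M + 2\right) M M = -3 + \left(2 + M\right) M^{2} = -3 + M^{2} \left(2 + M\right)$)
$c = \sqrt{30}$ ($c = \sqrt{\left(-3 + 1^{3} + 2 \cdot 1^{2}\right) + 30} = \sqrt{\left(-3 + 1 + 2 \cdot 1\right) + 30} = \sqrt{\left(-3 + 1 + 2\right) + 30} = \sqrt{0 + 30} = \sqrt{30} \approx 5.4772$)
$\left(\left(1 + c\right)^{2} + 29322\right) - 12731 = \left(\left(1 + \sqrt{30}\right)^{2} + 29322\right) - 12731 = \left(29322 + \left(1 + \sqrt{30}\right)^{2}\right) - 12731 = 16591 + \left(1 + \sqrt{30}\right)^{2}$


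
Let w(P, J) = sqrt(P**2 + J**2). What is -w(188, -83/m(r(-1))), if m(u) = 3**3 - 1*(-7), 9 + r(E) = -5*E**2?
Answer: -sqrt(40864553)/34 ≈ -188.02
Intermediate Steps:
r(E) = -9 - 5*E**2
m(u) = 34 (m(u) = 27 + 7 = 34)
w(P, J) = sqrt(J**2 + P**2)
-w(188, -83/m(r(-1))) = -sqrt((-83/34)**2 + 188**2) = -sqrt((-83*1/34)**2 + 35344) = -sqrt((-83/34)**2 + 35344) = -sqrt(6889/1156 + 35344) = -sqrt(40864553/1156) = -sqrt(40864553)/34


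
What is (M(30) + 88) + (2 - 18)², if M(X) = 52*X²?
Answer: 47144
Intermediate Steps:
(M(30) + 88) + (2 - 18)² = (52*30² + 88) + (2 - 18)² = (52*900 + 88) + (-16)² = (46800 + 88) + 256 = 46888 + 256 = 47144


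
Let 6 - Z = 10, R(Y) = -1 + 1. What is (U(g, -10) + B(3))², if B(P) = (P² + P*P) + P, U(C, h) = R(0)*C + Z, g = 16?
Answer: 289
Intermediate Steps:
R(Y) = 0
Z = -4 (Z = 6 - 1*10 = 6 - 10 = -4)
U(C, h) = -4 (U(C, h) = 0*C - 4 = 0 - 4 = -4)
B(P) = P + 2*P² (B(P) = (P² + P²) + P = 2*P² + P = P + 2*P²)
(U(g, -10) + B(3))² = (-4 + 3*(1 + 2*3))² = (-4 + 3*(1 + 6))² = (-4 + 3*7)² = (-4 + 21)² = 17² = 289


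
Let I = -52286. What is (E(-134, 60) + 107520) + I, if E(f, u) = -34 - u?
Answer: 55140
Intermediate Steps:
(E(-134, 60) + 107520) + I = ((-34 - 1*60) + 107520) - 52286 = ((-34 - 60) + 107520) - 52286 = (-94 + 107520) - 52286 = 107426 - 52286 = 55140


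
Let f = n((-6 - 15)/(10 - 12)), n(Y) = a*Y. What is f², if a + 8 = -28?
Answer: 142884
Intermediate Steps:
a = -36 (a = -8 - 28 = -36)
n(Y) = -36*Y
f = -378 (f = -36*(-6 - 15)/(10 - 12) = -(-756)/(-2) = -(-756)*(-1)/2 = -36*21/2 = -378)
f² = (-378)² = 142884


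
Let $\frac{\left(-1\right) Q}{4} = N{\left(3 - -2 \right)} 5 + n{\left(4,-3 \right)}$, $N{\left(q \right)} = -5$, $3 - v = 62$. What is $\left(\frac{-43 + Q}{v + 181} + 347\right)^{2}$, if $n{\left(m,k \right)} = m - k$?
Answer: $\frac{1794623769}{14884} \approx 1.2057 \cdot 10^{5}$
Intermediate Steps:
$v = -59$ ($v = 3 - 62 = -59$)
$Q = 72$ ($Q = - 4 \left(\left(-5\right) 5 + \left(4 - -3\right)\right) = - 4 \left(-25 + \left(4 + 3\right)\right) = - 4 \left(-25 + 7\right) = \left(-4\right) \left(-18\right) = 72$)
$\left(\frac{-43 + Q}{v + 181} + 347\right)^{2} = \left(\frac{-43 + 72}{-59 + 181} + 347\right)^{2} = \left(\frac{29}{122} + 347\right)^{2} = \left(\frac{42363}{122}\right)^{2} = \frac{1794623769}{14884}$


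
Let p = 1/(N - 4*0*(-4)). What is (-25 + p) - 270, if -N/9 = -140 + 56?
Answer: -223019/756 ≈ -295.00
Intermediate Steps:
N = 756 (N = -9*(-140 + 56) = -9*(-84) = 756)
p = 1/756 (p = 1/(756 - 4*0*(-4)) = 1/(756 + 0*(-4)) = 1/(756 + 0) = 1/756 ≈ 0.0013228)
(-25 + p) - 270 = (-25 + 1/756) - 270 = -18899/756 - 270 = -223019/756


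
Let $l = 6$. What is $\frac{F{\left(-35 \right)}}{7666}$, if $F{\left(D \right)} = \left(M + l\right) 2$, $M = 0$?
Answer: $\frac{6}{3833} \approx 0.0015654$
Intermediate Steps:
$F{\left(D \right)} = 12$ ($F{\left(D \right)} = \left(0 + 6\right) 2 = 6 \cdot 2 = 12$)
$\frac{F{\left(-35 \right)}}{7666} = \frac{12}{7666} = 12 \cdot \frac{1}{7666} = \frac{6}{3833}$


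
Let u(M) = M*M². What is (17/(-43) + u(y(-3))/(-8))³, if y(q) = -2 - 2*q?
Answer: -47045881/79507 ≈ -591.72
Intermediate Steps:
u(M) = M³
(17/(-43) + u(y(-3))/(-8))³ = (17/(-43) + (-2 - 2*(-3))³/(-8))³ = (17*(-1/43) + (-2 + 6)³*(-⅛))³ = (-17/43 + 4³*(-⅛))³ = (-17/43 + 64*(-⅛))³ = (-17/43 - 8)³ = (-361/43)³ = -47045881/79507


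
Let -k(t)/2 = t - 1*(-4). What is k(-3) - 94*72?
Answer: -6770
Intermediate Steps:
k(t) = -8 - 2*t (k(t) = -2*(t - 1*(-4)) = -2*(t + 4) = -2*(4 + t) = -8 - 2*t)
k(-3) - 94*72 = (-8 - 2*(-3)) - 94*72 = (-8 + 6) - 6768 = -2 - 6768 = -6770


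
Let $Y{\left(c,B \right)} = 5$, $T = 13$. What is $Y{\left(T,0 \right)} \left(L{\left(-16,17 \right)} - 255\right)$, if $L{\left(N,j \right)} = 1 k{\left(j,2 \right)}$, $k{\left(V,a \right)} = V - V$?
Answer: $-1275$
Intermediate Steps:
$k{\left(V,a \right)} = 0$
$L{\left(N,j \right)} = 0$ ($L{\left(N,j \right)} = 1 \cdot 0 = 0$)
$Y{\left(T,0 \right)} \left(L{\left(-16,17 \right)} - 255\right) = 5 \left(0 - 255\right) = 5 \left(-255\right) = -1275$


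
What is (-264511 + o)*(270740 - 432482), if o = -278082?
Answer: 87760077006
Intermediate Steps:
(-264511 + o)*(270740 - 432482) = (-264511 - 278082)*(270740 - 432482) = -542593*(-161742) = 87760077006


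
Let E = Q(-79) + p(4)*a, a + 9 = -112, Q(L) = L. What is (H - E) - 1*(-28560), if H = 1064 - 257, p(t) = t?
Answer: 29930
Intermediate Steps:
a = -121 (a = -9 - 112 = -121)
H = 807
E = -563 (E = -79 + 4*(-121) = -79 - 484 = -563)
(H - E) - 1*(-28560) = (807 - 1*(-563)) - 1*(-28560) = (807 + 563) + 28560 = 1370 + 28560 = 29930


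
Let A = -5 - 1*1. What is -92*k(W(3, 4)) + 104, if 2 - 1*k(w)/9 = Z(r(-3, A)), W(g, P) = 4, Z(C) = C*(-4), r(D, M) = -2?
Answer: 5072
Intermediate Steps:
A = -6 (A = -5 - 1 = -6)
Z(C) = -4*C
k(w) = -54 (k(w) = 18 - (-36)*(-2) = 18 - 9*8 = 18 - 72 = -54)
-92*k(W(3, 4)) + 104 = -92*(-54) + 104 = 4968 + 104 = 5072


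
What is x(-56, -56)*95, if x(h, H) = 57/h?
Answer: -5415/56 ≈ -96.696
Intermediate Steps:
x(-56, -56)*95 = (57/(-56))*95 = (57*(-1/56))*95 = -57/56*95 = -5415/56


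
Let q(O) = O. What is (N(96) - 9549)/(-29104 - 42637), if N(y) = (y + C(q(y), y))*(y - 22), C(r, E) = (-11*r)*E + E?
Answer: 7497165/71741 ≈ 104.50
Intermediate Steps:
C(r, E) = E - 11*E*r (C(r, E) = -11*E*r + E = E - 11*E*r)
N(y) = (-22 + y)*(y + y*(1 - 11*y)) (N(y) = (y + y*(1 - 11*y))*(y - 22) = (y + y*(1 - 11*y))*(-22 + y) = (-22 + y)*(y + y*(1 - 11*y)))
(N(96) - 9549)/(-29104 - 42637) = (96*(-44 - 11*96² + 244*96) - 9549)/(-29104 - 42637) = (96*(-44 - 11*9216 + 23424) - 9549)/(-71741) = (96*(-44 - 101376 + 23424) - 9549)*(-1/71741) = (96*(-77996) - 9549)*(-1/71741) = (-7487616 - 9549)*(-1/71741) = -7497165*(-1/71741) = 7497165/71741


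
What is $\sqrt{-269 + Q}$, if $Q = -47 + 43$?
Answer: $i \sqrt{273} \approx 16.523 i$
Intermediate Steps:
$Q = -4$
$\sqrt{-269 + Q} = \sqrt{-269 - 4} = \sqrt{-273} = i \sqrt{273}$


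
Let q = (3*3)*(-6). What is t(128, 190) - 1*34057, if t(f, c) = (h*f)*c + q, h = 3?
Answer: 38849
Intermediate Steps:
q = -54 (q = 9*(-6) = -54)
t(f, c) = -54 + 3*c*f (t(f, c) = (3*f)*c - 54 = 3*c*f - 54 = -54 + 3*c*f)
t(128, 190) - 1*34057 = (-54 + 3*190*128) - 1*34057 = (-54 + 72960) - 34057 = 72906 - 34057 = 38849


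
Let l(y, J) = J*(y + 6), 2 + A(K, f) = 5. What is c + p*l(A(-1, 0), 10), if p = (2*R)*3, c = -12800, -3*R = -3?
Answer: -12260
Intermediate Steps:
R = 1 (R = -⅓*(-3) = 1)
A(K, f) = 3 (A(K, f) = -2 + 5 = 3)
l(y, J) = J*(6 + y)
p = 6 (p = (2*1)*3 = 2*3 = 6)
c + p*l(A(-1, 0), 10) = -12800 + 6*(10*(6 + 3)) = -12800 + 6*(10*9) = -12800 + 6*90 = -12800 + 540 = -12260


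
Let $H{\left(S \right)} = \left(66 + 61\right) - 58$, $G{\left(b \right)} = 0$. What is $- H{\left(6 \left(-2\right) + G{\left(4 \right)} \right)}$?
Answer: $-69$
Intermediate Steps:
$H{\left(S \right)} = 69$ ($H{\left(S \right)} = 127 - 58 = 69$)
$- H{\left(6 \left(-2\right) + G{\left(4 \right)} \right)} = \left(-1\right) 69 = -69$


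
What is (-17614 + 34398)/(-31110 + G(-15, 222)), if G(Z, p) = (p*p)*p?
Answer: 8392/5454969 ≈ 0.0015384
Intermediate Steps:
G(Z, p) = p³ (G(Z, p) = p²*p = p³)
(-17614 + 34398)/(-31110 + G(-15, 222)) = (-17614 + 34398)/(-31110 + 222³) = 16784/(-31110 + 10941048) = 16784/10909938 = 16784*(1/10909938) = 8392/5454969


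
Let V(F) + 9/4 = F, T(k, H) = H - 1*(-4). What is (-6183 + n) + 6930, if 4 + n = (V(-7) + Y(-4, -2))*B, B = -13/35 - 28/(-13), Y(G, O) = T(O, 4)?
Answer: 269641/364 ≈ 740.77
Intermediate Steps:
T(k, H) = 4 + H (T(k, H) = H + 4 = 4 + H)
Y(G, O) = 8 (Y(G, O) = 4 + 4 = 8)
V(F) = -9/4 + F
B = 811/455 (B = -13*1/35 - 28*(-1/13) = -13/35 + 28/13 = 811/455 ≈ 1.7824)
n = -2267/364 (n = -4 + ((-9/4 - 7) + 8)*(811/455) = -4 + (-37/4 + 8)*(811/455) = -4 - 5/4*811/455 = -4 - 811/364 = -2267/364 ≈ -6.2280)
(-6183 + n) + 6930 = (-6183 - 2267/364) + 6930 = -2252879/364 + 6930 = 269641/364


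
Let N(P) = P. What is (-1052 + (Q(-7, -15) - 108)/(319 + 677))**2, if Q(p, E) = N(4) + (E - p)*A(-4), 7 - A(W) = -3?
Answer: 68640856036/62001 ≈ 1.1071e+6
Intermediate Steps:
A(W) = 10 (A(W) = 7 - 1*(-3) = 7 + 3 = 10)
Q(p, E) = 4 - 10*p + 10*E (Q(p, E) = 4 + (E - p)*10 = 4 + (-10*p + 10*E) = 4 - 10*p + 10*E)
(-1052 + (Q(-7, -15) - 108)/(319 + 677))**2 = (-1052 + ((4 - 10*(-7) + 10*(-15)) - 108)/(319 + 677))**2 = (-1052 + ((4 + 70 - 150) - 108)/996)**2 = (-1052 + (-76 - 108)*(1/996))**2 = (-1052 - 184*1/996)**2 = (-1052 - 46/249)**2 = (-261994/249)**2 = 68640856036/62001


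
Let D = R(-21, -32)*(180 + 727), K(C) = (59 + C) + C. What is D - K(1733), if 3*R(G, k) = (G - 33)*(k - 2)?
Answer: 551559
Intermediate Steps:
R(G, k) = (-33 + G)*(-2 + k)/3 (R(G, k) = ((G - 33)*(k - 2))/3 = ((-33 + G)*(-2 + k))/3 = (-33 + G)*(-2 + k)/3)
K(C) = 59 + 2*C
D = 555084 (D = (22 - 11*(-32) - 2/3*(-21) + (1/3)*(-21)*(-32))*(180 + 727) = (22 + 352 + 14 + 224)*907 = 612*907 = 555084)
D - K(1733) = 555084 - (59 + 2*1733) = 555084 - (59 + 3466) = 555084 - 1*3525 = 555084 - 3525 = 551559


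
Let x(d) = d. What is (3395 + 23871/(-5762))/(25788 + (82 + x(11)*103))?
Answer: 19538119/155591286 ≈ 0.12557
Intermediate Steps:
(3395 + 23871/(-5762))/(25788 + (82 + x(11)*103)) = (3395 + 23871/(-5762))/(25788 + (82 + 11*103)) = (3395 + 23871*(-1/5762))/(25788 + (82 + 1133)) = (3395 - 23871/5762)/(25788 + 1215) = (19538119/5762)/27003 = (19538119/5762)*(1/27003) = 19538119/155591286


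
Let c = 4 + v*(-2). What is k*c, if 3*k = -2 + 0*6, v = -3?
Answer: -20/3 ≈ -6.6667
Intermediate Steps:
k = -⅔ (k = (-2 + 0*6)/3 = (-2 + 0)/3 = (⅓)*(-2) = -⅔ ≈ -0.66667)
c = 10 (c = 4 - 3*(-2) = 4 + 6 = 10)
k*c = -⅔*10 = -20/3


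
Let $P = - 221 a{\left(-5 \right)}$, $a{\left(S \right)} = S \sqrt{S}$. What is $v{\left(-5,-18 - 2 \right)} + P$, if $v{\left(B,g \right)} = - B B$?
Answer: $-25 + 1105 i \sqrt{5} \approx -25.0 + 2470.9 i$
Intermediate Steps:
$a{\left(S \right)} = S^{\frac{3}{2}}$
$v{\left(B,g \right)} = - B^{2}$
$P = 1105 i \sqrt{5}$ ($P = - 221 \left(-5\right)^{\frac{3}{2}} = - 221 \left(- 5 i \sqrt{5}\right) = 1105 i \sqrt{5} \approx 2470.9 i$)
$v{\left(-5,-18 - 2 \right)} + P = - \left(-5\right)^{2} + 1105 i \sqrt{5} = \left(-1\right) 25 + 1105 i \sqrt{5} = -25 + 1105 i \sqrt{5}$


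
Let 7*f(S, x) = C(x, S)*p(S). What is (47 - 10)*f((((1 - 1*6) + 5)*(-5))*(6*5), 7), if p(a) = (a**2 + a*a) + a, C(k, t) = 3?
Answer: 0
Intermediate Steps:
p(a) = a + 2*a**2 (p(a) = (a**2 + a**2) + a = 2*a**2 + a = a + 2*a**2)
f(S, x) = 3*S*(1 + 2*S)/7 (f(S, x) = (3*(S*(1 + 2*S)))/7 = (3*S*(1 + 2*S))/7 = 3*S*(1 + 2*S)/7)
(47 - 10)*f((((1 - 1*6) + 5)*(-5))*(6*5), 7) = (47 - 10)*(3*((((1 - 1*6) + 5)*(-5))*(6*5))*(1 + 2*((((1 - 1*6) + 5)*(-5))*(6*5)))/7) = 37*(3*((((1 - 6) + 5)*(-5))*30)*(1 + 2*((((1 - 6) + 5)*(-5))*30))/7) = 37*(3*(((-5 + 5)*(-5))*30)*(1 + 2*(((-5 + 5)*(-5))*30))/7) = 37*(3*((0*(-5))*30)*(1 + 2*((0*(-5))*30))/7) = 37*(3*(0*30)*(1 + 2*(0*30))/7) = 37*((3/7)*0*(1 + 2*0)) = 37*((3/7)*0*(1 + 0)) = 37*((3/7)*0*1) = 37*0 = 0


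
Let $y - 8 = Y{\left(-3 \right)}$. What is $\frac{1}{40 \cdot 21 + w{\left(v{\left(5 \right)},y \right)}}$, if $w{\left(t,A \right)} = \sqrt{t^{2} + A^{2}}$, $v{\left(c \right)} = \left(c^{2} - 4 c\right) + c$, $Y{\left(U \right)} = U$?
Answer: $\frac{168}{141095} - \frac{\sqrt{5}}{141095} \approx 0.0011748$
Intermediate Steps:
$y = 5$ ($y = 8 - 3 = 5$)
$v{\left(c \right)} = c^{2} - 3 c$
$w{\left(t,A \right)} = \sqrt{A^{2} + t^{2}}$
$\frac{1}{40 \cdot 21 + w{\left(v{\left(5 \right)},y \right)}} = \frac{1}{40 \cdot 21 + \sqrt{5^{2} + \left(5 \left(-3 + 5\right)\right)^{2}}} = \frac{1}{840 + \sqrt{25 + \left(5 \cdot 2\right)^{2}}} = \frac{1}{840 + \sqrt{25 + 10^{2}}} = \frac{1}{840 + \sqrt{25 + 100}} = \frac{1}{840 + \sqrt{125}} = \frac{1}{840 + 5 \sqrt{5}}$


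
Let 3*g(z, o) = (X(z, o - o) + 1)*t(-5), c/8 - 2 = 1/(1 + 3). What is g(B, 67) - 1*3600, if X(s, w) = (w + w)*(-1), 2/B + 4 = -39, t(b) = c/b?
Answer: -18006/5 ≈ -3601.2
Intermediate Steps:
c = 18 (c = 16 + 8/(1 + 3) = 16 + 8/4 = 16 + 8*(¼) = 16 + 2 = 18)
t(b) = 18/b
B = -2/43 (B = 2/(-4 - 39) = 2/(-43) = 2*(-1/43) = -2/43 ≈ -0.046512)
X(s, w) = -2*w (X(s, w) = (2*w)*(-1) = -2*w)
g(z, o) = -6/5 (g(z, o) = ((-2*(o - o) + 1)*(18/(-5)))/3 = ((-2*0 + 1)*(18*(-⅕)))/3 = ((0 + 1)*(-18/5))/3 = (1*(-18/5))/3 = (⅓)*(-18/5) = -6/5)
g(B, 67) - 1*3600 = -6/5 - 1*3600 = -6/5 - 3600 = -18006/5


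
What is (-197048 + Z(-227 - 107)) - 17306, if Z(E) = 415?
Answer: -213939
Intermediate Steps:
(-197048 + Z(-227 - 107)) - 17306 = (-197048 + 415) - 17306 = -196633 - 17306 = -213939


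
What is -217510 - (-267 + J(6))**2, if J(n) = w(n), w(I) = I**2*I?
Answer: -220111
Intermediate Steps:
w(I) = I**3
J(n) = n**3
-217510 - (-267 + J(6))**2 = -217510 - (-267 + 6**3)**2 = -217510 - (-267 + 216)**2 = -217510 - 1*(-51)**2 = -217510 - 1*2601 = -217510 - 2601 = -220111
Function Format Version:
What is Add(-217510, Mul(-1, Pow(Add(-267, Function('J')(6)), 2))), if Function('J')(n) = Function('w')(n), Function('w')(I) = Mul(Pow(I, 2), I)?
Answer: -220111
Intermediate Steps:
Function('w')(I) = Pow(I, 3)
Function('J')(n) = Pow(n, 3)
Add(-217510, Mul(-1, Pow(Add(-267, Function('J')(6)), 2))) = Add(-217510, Mul(-1, Pow(Add(-267, Pow(6, 3)), 2))) = Add(-217510, Mul(-1, Pow(Add(-267, 216), 2))) = Add(-217510, Mul(-1, Pow(-51, 2))) = Add(-217510, Mul(-1, 2601)) = Add(-217510, -2601) = -220111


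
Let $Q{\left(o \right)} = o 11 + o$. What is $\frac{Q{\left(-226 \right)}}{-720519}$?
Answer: $\frac{904}{240173} \approx 0.003764$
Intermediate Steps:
$Q{\left(o \right)} = 12 o$ ($Q{\left(o \right)} = 11 o + o = 12 o$)
$\frac{Q{\left(-226 \right)}}{-720519} = \frac{12 \left(-226\right)}{-720519} = \left(-2712\right) \left(- \frac{1}{720519}\right) = \frac{904}{240173}$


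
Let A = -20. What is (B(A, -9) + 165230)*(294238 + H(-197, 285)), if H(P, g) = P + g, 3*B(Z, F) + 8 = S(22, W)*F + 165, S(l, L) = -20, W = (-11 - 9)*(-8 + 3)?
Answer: 145993642802/3 ≈ 4.8665e+10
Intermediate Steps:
W = 100 (W = -20*(-5) = 100)
B(Z, F) = 157/3 - 20*F/3 (B(Z, F) = -8/3 + (-20*F + 165)/3 = -8/3 + (165 - 20*F)/3 = -8/3 + (55 - 20*F/3) = 157/3 - 20*F/3)
(B(A, -9) + 165230)*(294238 + H(-197, 285)) = ((157/3 - 20/3*(-9)) + 165230)*(294238 + (-197 + 285)) = ((157/3 + 60) + 165230)*(294238 + 88) = (337/3 + 165230)*294326 = (496027/3)*294326 = 145993642802/3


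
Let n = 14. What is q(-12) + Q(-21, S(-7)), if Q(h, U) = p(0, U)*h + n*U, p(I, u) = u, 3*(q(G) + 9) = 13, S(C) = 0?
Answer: -14/3 ≈ -4.6667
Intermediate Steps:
q(G) = -14/3 (q(G) = -9 + (⅓)*13 = -9 + 13/3 = -14/3)
Q(h, U) = 14*U + U*h (Q(h, U) = U*h + 14*U = 14*U + U*h)
q(-12) + Q(-21, S(-7)) = -14/3 + 0*(14 - 21) = -14/3 + 0*(-7) = -14/3 + 0 = -14/3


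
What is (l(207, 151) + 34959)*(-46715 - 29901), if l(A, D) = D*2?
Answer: -2701556776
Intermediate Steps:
l(A, D) = 2*D
(l(207, 151) + 34959)*(-46715 - 29901) = (2*151 + 34959)*(-46715 - 29901) = (302 + 34959)*(-76616) = 35261*(-76616) = -2701556776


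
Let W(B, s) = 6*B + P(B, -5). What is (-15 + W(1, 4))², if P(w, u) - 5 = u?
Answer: 81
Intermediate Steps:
P(w, u) = 5 + u
W(B, s) = 6*B (W(B, s) = 6*B + (5 - 5) = 6*B + 0 = 6*B)
(-15 + W(1, 4))² = (-15 + 6*1)² = (-15 + 6)² = (-9)² = 81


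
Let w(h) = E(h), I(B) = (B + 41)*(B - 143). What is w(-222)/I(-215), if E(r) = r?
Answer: -37/10382 ≈ -0.0035639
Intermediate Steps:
I(B) = (-143 + B)*(41 + B) (I(B) = (41 + B)*(-143 + B) = (-143 + B)*(41 + B))
w(h) = h
w(-222)/I(-215) = -222/(-5863 + (-215)² - 102*(-215)) = -222/(-5863 + 46225 + 21930) = -222/62292 = -222*1/62292 = -37/10382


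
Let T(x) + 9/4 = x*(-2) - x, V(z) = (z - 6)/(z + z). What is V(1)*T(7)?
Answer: 465/8 ≈ 58.125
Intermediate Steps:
V(z) = (-6 + z)/(2*z) (V(z) = (-6 + z)/((2*z)) = (-6 + z)*(1/(2*z)) = (-6 + z)/(2*z))
T(x) = -9/4 - 3*x (T(x) = -9/4 + (x*(-2) - x) = -9/4 + (-2*x - x) = -9/4 - 3*x)
V(1)*T(7) = ((1/2)*(-6 + 1)/1)*(-9/4 - 3*7) = ((1/2)*1*(-5))*(-9/4 - 21) = -5/2*(-93/4) = 465/8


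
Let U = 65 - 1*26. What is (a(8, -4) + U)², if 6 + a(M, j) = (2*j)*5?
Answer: 49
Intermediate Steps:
a(M, j) = -6 + 10*j (a(M, j) = -6 + (2*j)*5 = -6 + 10*j)
U = 39 (U = 65 - 26 = 39)
(a(8, -4) + U)² = ((-6 + 10*(-4)) + 39)² = ((-6 - 40) + 39)² = (-46 + 39)² = (-7)² = 49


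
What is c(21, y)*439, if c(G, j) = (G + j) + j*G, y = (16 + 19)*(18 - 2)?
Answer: 5417699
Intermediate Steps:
y = 560 (y = 35*16 = 560)
c(G, j) = G + j + G*j (c(G, j) = (G + j) + G*j = G + j + G*j)
c(21, y)*439 = (21 + 560 + 21*560)*439 = (21 + 560 + 11760)*439 = 12341*439 = 5417699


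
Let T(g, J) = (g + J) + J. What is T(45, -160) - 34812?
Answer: -35087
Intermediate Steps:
T(g, J) = g + 2*J (T(g, J) = (J + g) + J = g + 2*J)
T(45, -160) - 34812 = (45 + 2*(-160)) - 34812 = (45 - 320) - 34812 = -275 - 34812 = -35087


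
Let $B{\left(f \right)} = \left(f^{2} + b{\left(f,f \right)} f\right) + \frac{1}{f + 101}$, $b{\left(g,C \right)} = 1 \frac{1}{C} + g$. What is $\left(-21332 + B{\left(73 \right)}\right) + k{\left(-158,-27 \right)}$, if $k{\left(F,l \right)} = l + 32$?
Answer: $- \frac{1856231}{174} \approx -10668.0$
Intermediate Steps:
$b{\left(g,C \right)} = g + \frac{1}{C}$ ($b{\left(g,C \right)} = \frac{1}{C} + g = g + \frac{1}{C}$)
$k{\left(F,l \right)} = 32 + l$
$B{\left(f \right)} = f^{2} + \frac{1}{101 + f} + f \left(f + \frac{1}{f}\right)$ ($B{\left(f \right)} = \left(f^{2} + \left(f + \frac{1}{f}\right) f\right) + \frac{1}{f + 101} = \left(f^{2} + f \left(f + \frac{1}{f}\right)\right) + \frac{1}{101 + f} = f^{2} + \frac{1}{101 + f} + f \left(f + \frac{1}{f}\right)$)
$\left(-21332 + B{\left(73 \right)}\right) + k{\left(-158,-27 \right)} = \left(-21332 + \frac{102 + 73 + 2 \cdot 73^{3} + 202 \cdot 73^{2}}{101 + 73}\right) + \left(32 - 27\right) = \left(-21332 + \frac{102 + 73 + 2 \cdot 389017 + 202 \cdot 5329}{174}\right) + 5 = \left(-21332 + \frac{102 + 73 + 778034 + 1076458}{174}\right) + 5 = \left(-21332 + \frac{1}{174} \cdot 1854667\right) + 5 = \left(-21332 + \frac{1854667}{174}\right) + 5 = - \frac{1857101}{174} + 5 = - \frac{1856231}{174}$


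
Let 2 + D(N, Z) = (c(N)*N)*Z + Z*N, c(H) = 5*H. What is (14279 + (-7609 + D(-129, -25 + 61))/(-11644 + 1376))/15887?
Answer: 143633647/163127716 ≈ 0.88050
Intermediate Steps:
D(N, Z) = -2 + N*Z + 5*Z*N**2 (D(N, Z) = -2 + (((5*N)*N)*Z + Z*N) = -2 + ((5*N**2)*Z + N*Z) = -2 + (5*Z*N**2 + N*Z) = -2 + (N*Z + 5*Z*N**2) = -2 + N*Z + 5*Z*N**2)
(14279 + (-7609 + D(-129, -25 + 61))/(-11644 + 1376))/15887 = (14279 + (-7609 + (-2 - 129*(-25 + 61) + 5*(-25 + 61)*(-129)**2))/(-11644 + 1376))/15887 = (14279 + (-7609 + (-2 - 129*36 + 5*36*16641))/(-10268))*(1/15887) = (14279 + (-7609 + (-2 - 4644 + 2995380))*(-1/10268))*(1/15887) = (14279 + (-7609 + 2990734)*(-1/10268))*(1/15887) = (14279 + 2983125*(-1/10268))*(1/15887) = (14279 - 2983125/10268)*(1/15887) = (143633647/10268)*(1/15887) = 143633647/163127716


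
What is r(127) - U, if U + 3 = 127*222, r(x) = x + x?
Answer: -27937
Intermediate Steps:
r(x) = 2*x
U = 28191 (U = -3 + 127*222 = -3 + 28194 = 28191)
r(127) - U = 2*127 - 1*28191 = 254 - 28191 = -27937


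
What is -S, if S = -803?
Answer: 803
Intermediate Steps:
-S = -1*(-803) = 803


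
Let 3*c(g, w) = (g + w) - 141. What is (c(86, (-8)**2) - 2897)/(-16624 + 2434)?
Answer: 1447/7095 ≈ 0.20395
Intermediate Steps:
c(g, w) = -47 + g/3 + w/3 (c(g, w) = ((g + w) - 141)/3 = (-141 + g + w)/3 = -47 + g/3 + w/3)
(c(86, (-8)**2) - 2897)/(-16624 + 2434) = ((-47 + (1/3)*86 + (1/3)*(-8)**2) - 2897)/(-16624 + 2434) = ((-47 + 86/3 + (1/3)*64) - 2897)/(-14190) = ((-47 + 86/3 + 64/3) - 2897)*(-1/14190) = (3 - 2897)*(-1/14190) = -2894*(-1/14190) = 1447/7095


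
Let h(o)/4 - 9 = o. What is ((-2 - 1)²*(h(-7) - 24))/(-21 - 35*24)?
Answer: 48/287 ≈ 0.16725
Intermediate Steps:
h(o) = 36 + 4*o
((-2 - 1)²*(h(-7) - 24))/(-21 - 35*24) = ((-2 - 1)²*((36 + 4*(-7)) - 24))/(-21 - 35*24) = ((-3)²*((36 - 28) - 24))/(-21 - 840) = (9*(8 - 24))/(-861) = (9*(-16))*(-1/861) = -144*(-1/861) = 48/287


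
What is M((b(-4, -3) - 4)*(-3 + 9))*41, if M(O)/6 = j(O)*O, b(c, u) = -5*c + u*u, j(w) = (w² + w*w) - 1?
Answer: 1660463100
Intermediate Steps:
j(w) = -1 + 2*w² (j(w) = (w² + w²) - 1 = 2*w² - 1 = -1 + 2*w²)
b(c, u) = u² - 5*c (b(c, u) = -5*c + u² = u² - 5*c)
M(O) = 6*O*(-1 + 2*O²) (M(O) = 6*((-1 + 2*O²)*O) = 6*(O*(-1 + 2*O²)) = 6*O*(-1 + 2*O²))
M((b(-4, -3) - 4)*(-3 + 9))*41 = (-6*(((-3)² - 5*(-4)) - 4)*(-3 + 9) + 12*((((-3)² - 5*(-4)) - 4)*(-3 + 9))³)*41 = (-6*((9 + 20) - 4)*6 + 12*(((9 + 20) - 4)*6)³)*41 = (-6*(29 - 4)*6 + 12*((29 - 4)*6)³)*41 = (-150*6 + 12*(25*6)³)*41 = (-6*150 + 12*150³)*41 = (-900 + 12*3375000)*41 = (-900 + 40500000)*41 = 40499100*41 = 1660463100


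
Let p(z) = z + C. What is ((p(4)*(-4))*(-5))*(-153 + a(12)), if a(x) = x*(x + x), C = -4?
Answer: 0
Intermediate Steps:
a(x) = 2*x² (a(x) = x*(2*x) = 2*x²)
p(z) = -4 + z (p(z) = z - 4 = -4 + z)
((p(4)*(-4))*(-5))*(-153 + a(12)) = (((-4 + 4)*(-4))*(-5))*(-153 + 2*12²) = ((0*(-4))*(-5))*(-153 + 2*144) = (0*(-5))*(-153 + 288) = 0*135 = 0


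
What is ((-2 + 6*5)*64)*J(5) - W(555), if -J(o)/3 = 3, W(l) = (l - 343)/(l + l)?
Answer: -8951146/555 ≈ -16128.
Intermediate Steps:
W(l) = (-343 + l)/(2*l) (W(l) = (-343 + l)/((2*l)) = (-343 + l)*(1/(2*l)) = (-343 + l)/(2*l))
J(o) = -9 (J(o) = -3*3 = -9)
((-2 + 6*5)*64)*J(5) - W(555) = ((-2 + 6*5)*64)*(-9) - (-343 + 555)/(2*555) = ((-2 + 30)*64)*(-9) - 212/(2*555) = (28*64)*(-9) - 1*106/555 = 1792*(-9) - 106/555 = -16128 - 106/555 = -8951146/555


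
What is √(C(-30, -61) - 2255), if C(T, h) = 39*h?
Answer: I*√4634 ≈ 68.073*I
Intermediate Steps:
√(C(-30, -61) - 2255) = √(39*(-61) - 2255) = √(-2379 - 2255) = √(-4634) = I*√4634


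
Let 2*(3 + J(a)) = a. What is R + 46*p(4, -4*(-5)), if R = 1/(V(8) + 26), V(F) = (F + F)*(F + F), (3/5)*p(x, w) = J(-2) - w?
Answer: -518879/282 ≈ -1840.0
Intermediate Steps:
J(a) = -3 + a/2
p(x, w) = -20/3 - 5*w/3 (p(x, w) = 5*((-3 + (½)*(-2)) - w)/3 = 5*((-3 - 1) - w)/3 = 5*(-4 - w)/3 = -20/3 - 5*w/3)
V(F) = 4*F² (V(F) = (2*F)*(2*F) = 4*F²)
R = 1/282 (R = 1/(4*8² + 26) = 1/(4*64 + 26) = 1/(256 + 26) = 1/282 ≈ 0.0035461)
R + 46*p(4, -4*(-5)) = 1/282 + 46*(-20/3 - (-20)*(-5)/3) = 1/282 + 46*(-20/3 - 5/3*20) = 1/282 + 46*(-20/3 - 100/3) = 1/282 + 46*(-40) = 1/282 - 1840 = -518879/282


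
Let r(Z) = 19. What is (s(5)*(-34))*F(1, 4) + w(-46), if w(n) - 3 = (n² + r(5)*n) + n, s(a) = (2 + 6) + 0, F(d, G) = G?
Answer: 111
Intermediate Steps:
s(a) = 8 (s(a) = 8 + 0 = 8)
w(n) = 3 + n² + 20*n (w(n) = 3 + ((n² + 19*n) + n) = 3 + (n² + 20*n) = 3 + n² + 20*n)
(s(5)*(-34))*F(1, 4) + w(-46) = (8*(-34))*4 + (3 + (-46)² + 20*(-46)) = -272*4 + (3 + 2116 - 920) = -1088 + 1199 = 111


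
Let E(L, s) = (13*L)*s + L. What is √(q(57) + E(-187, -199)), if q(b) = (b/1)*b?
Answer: √486831 ≈ 697.73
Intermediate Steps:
E(L, s) = L + 13*L*s (E(L, s) = 13*L*s + L = L + 13*L*s)
q(b) = b² (q(b) = (b*1)*b = b*b = b²)
√(q(57) + E(-187, -199)) = √(57² - 187*(1 + 13*(-199))) = √(3249 - 187*(1 - 2587)) = √(3249 - 187*(-2586)) = √(3249 + 483582) = √486831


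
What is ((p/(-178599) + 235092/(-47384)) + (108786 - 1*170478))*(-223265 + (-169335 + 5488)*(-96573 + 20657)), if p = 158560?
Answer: -541207164342690963641595/705227918 ≈ -7.6742e+14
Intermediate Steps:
((p/(-178599) + 235092/(-47384)) + (108786 - 1*170478))*(-223265 + (-169335 + 5488)*(-96573 + 20657)) = ((158560/(-178599) + 235092/(-47384)) + (108786 - 1*170478))*(-223265 + (-169335 + 5488)*(-96573 + 20657)) = ((158560*(-1/178599) + 235092*(-1/47384)) + (108786 - 170478))*(-223265 - 163847*(-75916)) = ((-158560/178599 - 58773/11846) - 61692)*(-223265 + 12438608852) = (-12375100787/2115683754 - 61692)*12438385587 = -130533137252555/2115683754*12438385587 = -541207164342690963641595/705227918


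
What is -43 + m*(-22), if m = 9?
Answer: -241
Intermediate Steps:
-43 + m*(-22) = -43 + 9*(-22) = -43 - 198 = -241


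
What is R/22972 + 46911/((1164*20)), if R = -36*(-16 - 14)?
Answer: 91898491/44565680 ≈ 2.0621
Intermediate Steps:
R = 1080 (R = -36*(-30) = 1080)
R/22972 + 46911/((1164*20)) = 1080/22972 + 46911/((1164*20)) = 1080*(1/22972) + 46911/23280 = 270/5743 + 46911*(1/23280) = 270/5743 + 15637/7760 = 91898491/44565680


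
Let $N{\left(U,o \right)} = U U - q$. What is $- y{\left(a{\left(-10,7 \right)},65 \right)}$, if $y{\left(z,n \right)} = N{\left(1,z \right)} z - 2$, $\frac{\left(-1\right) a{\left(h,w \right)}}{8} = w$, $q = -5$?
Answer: $338$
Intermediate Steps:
$a{\left(h,w \right)} = - 8 w$
$N{\left(U,o \right)} = 5 + U^{2}$ ($N{\left(U,o \right)} = U U - -5 = U^{2} + 5 = 5 + U^{2}$)
$y{\left(z,n \right)} = -2 + 6 z$ ($y{\left(z,n \right)} = \left(5 + 1^{2}\right) z - 2 = \left(5 + 1\right) z - 2 = 6 z - 2 = -2 + 6 z$)
$- y{\left(a{\left(-10,7 \right)},65 \right)} = - (-2 + 6 \left(\left(-8\right) 7\right)) = - (-2 + 6 \left(-56\right)) = - (-2 - 336) = \left(-1\right) \left(-338\right) = 338$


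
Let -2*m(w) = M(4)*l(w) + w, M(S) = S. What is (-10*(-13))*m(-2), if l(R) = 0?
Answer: 130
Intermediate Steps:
m(w) = -w/2 (m(w) = -(4*0 + w)/2 = -(0 + w)/2 = -w/2)
(-10*(-13))*m(-2) = (-10*(-13))*(-1/2*(-2)) = 130*1 = 130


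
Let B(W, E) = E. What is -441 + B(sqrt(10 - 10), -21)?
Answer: -462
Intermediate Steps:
-441 + B(sqrt(10 - 10), -21) = -441 - 21 = -462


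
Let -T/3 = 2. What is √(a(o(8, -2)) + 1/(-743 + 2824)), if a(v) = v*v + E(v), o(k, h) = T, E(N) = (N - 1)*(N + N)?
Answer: √519669401/2081 ≈ 10.954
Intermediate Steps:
T = -6 (T = -3*2 = -6)
E(N) = 2*N*(-1 + N) (E(N) = (-1 + N)*(2*N) = 2*N*(-1 + N))
o(k, h) = -6
a(v) = v² + 2*v*(-1 + v) (a(v) = v*v + 2*v*(-1 + v) = v² + 2*v*(-1 + v))
√(a(o(8, -2)) + 1/(-743 + 2824)) = √(-6*(-2 + 3*(-6)) + 1/(-743 + 2824)) = √(-6*(-2 - 18) + 1/2081) = √(-6*(-20) + 1/2081) = √(120 + 1/2081) = √(249721/2081) = √519669401/2081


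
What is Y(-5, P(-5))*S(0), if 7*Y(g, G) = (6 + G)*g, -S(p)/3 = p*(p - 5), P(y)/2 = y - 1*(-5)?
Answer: 0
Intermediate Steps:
P(y) = 10 + 2*y (P(y) = 2*(y - 1*(-5)) = 2*(y + 5) = 2*(5 + y) = 10 + 2*y)
S(p) = -3*p*(-5 + p) (S(p) = -3*p*(p - 5) = -3*p*(-5 + p))
Y(g, G) = g*(6 + G)/7 (Y(g, G) = ((6 + G)*g)/7 = (g*(6 + G))/7 = g*(6 + G)/7)
Y(-5, P(-5))*S(0) = ((1/7)*(-5)*(6 + (10 + 2*(-5))))*(3*0*(5 - 1*0)) = ((1/7)*(-5)*(6 + (10 - 10)))*(3*0*(5 + 0)) = ((1/7)*(-5)*(6 + 0))*(3*0*5) = ((1/7)*(-5)*6)*0 = -30/7*0 = 0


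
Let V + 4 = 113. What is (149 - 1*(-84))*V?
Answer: 25397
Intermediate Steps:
V = 109 (V = -4 + 113 = 109)
(149 - 1*(-84))*V = (149 - 1*(-84))*109 = (149 + 84)*109 = 233*109 = 25397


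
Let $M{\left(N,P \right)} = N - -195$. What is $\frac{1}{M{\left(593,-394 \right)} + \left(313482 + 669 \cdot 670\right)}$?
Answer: $\frac{1}{762500} \approx 1.3115 \cdot 10^{-6}$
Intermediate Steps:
$M{\left(N,P \right)} = 195 + N$ ($M{\left(N,P \right)} = N + 195 = 195 + N$)
$\frac{1}{M{\left(593,-394 \right)} + \left(313482 + 669 \cdot 670\right)} = \frac{1}{\left(195 + 593\right) + \left(313482 + 669 \cdot 670\right)} = \frac{1}{788 + \left(313482 + 448230\right)} = \frac{1}{788 + 761712} = \frac{1}{762500}$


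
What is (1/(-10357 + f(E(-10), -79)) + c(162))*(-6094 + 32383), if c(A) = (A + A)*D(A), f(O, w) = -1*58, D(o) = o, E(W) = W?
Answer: 14371210961991/10415 ≈ 1.3799e+9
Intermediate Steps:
f(O, w) = -58
c(A) = 2*A**2 (c(A) = (A + A)*A = (2*A)*A = 2*A**2)
(1/(-10357 + f(E(-10), -79)) + c(162))*(-6094 + 32383) = (1/(-10357 - 58) + 2*162**2)*(-6094 + 32383) = (1/(-10415) + 2*26244)*26289 = (-1/10415 + 52488)*26289 = (546662519/10415)*26289 = 14371210961991/10415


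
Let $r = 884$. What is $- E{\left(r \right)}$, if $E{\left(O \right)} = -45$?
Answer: $45$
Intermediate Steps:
$- E{\left(r \right)} = \left(-1\right) \left(-45\right) = 45$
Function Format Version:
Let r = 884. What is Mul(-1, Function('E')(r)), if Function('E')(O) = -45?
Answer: 45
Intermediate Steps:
Mul(-1, Function('E')(r)) = Mul(-1, -45) = 45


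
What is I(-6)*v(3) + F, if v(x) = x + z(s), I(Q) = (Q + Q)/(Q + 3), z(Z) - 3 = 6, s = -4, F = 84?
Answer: 132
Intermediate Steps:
z(Z) = 9 (z(Z) = 3 + 6 = 9)
I(Q) = 2*Q/(3 + Q) (I(Q) = (2*Q)/(3 + Q) = 2*Q/(3 + Q))
v(x) = 9 + x (v(x) = x + 9 = 9 + x)
I(-6)*v(3) + F = (2*(-6)/(3 - 6))*(9 + 3) + 84 = (2*(-6)/(-3))*12 + 84 = (2*(-6)*(-⅓))*12 + 84 = 4*12 + 84 = 48 + 84 = 132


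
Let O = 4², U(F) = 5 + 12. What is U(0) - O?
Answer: 1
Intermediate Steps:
U(F) = 17
O = 16
U(0) - O = 17 - 1*16 = 17 - 16 = 1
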